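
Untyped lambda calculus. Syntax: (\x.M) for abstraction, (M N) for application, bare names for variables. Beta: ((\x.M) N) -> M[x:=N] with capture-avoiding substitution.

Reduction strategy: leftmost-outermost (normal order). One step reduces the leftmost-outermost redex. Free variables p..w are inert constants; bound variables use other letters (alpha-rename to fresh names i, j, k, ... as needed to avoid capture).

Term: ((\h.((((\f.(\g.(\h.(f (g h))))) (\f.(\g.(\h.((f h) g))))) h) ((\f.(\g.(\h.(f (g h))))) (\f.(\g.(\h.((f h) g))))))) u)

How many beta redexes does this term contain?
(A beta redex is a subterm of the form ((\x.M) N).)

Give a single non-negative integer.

Answer: 3

Derivation:
Term: ((\h.((((\f.(\g.(\h.(f (g h))))) (\f.(\g.(\h.((f h) g))))) h) ((\f.(\g.(\h.(f (g h))))) (\f.(\g.(\h.((f h) g))))))) u)
  Redex: ((\h.((((\f.(\g.(\h.(f (g h))))) (\f.(\g.(\h.((f h) g))))) h) ((\f.(\g.(\h.(f (g h))))) (\f.(\g.(\h.((f h) g))))))) u)
  Redex: ((\f.(\g.(\h.(f (g h))))) (\f.(\g.(\h.((f h) g)))))
  Redex: ((\f.(\g.(\h.(f (g h))))) (\f.(\g.(\h.((f h) g)))))
Total redexes: 3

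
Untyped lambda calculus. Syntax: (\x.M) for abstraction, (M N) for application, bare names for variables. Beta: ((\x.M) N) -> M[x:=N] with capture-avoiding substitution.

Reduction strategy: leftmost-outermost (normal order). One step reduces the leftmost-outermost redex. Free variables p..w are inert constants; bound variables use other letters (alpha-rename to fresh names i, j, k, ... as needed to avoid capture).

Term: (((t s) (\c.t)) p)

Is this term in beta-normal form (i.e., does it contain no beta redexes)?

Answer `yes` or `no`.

Term: (((t s) (\c.t)) p)
No beta redexes found.

Answer: yes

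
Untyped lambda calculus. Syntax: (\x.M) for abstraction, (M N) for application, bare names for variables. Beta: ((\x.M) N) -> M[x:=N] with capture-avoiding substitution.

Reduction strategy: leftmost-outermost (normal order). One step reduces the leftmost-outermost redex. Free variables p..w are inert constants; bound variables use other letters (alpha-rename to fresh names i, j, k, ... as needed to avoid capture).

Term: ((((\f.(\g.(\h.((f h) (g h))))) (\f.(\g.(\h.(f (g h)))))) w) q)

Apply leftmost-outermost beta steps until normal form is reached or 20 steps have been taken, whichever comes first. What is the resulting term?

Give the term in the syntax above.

Step 0: ((((\f.(\g.(\h.((f h) (g h))))) (\f.(\g.(\h.(f (g h)))))) w) q)
Step 1: (((\g.(\h.(((\f.(\g.(\h.(f (g h))))) h) (g h)))) w) q)
Step 2: ((\h.(((\f.(\g.(\h.(f (g h))))) h) (w h))) q)
Step 3: (((\f.(\g.(\h.(f (g h))))) q) (w q))
Step 4: ((\g.(\h.(q (g h)))) (w q))
Step 5: (\h.(q ((w q) h)))

Answer: (\h.(q ((w q) h)))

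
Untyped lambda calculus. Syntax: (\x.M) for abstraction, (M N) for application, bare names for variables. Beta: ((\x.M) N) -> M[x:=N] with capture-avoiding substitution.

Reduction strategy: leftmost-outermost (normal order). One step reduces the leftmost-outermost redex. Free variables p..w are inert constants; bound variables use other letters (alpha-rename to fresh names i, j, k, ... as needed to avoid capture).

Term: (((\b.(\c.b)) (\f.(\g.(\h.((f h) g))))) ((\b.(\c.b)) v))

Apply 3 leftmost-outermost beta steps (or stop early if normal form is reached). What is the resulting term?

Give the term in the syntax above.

Answer: (\f.(\g.(\h.((f h) g))))

Derivation:
Step 0: (((\b.(\c.b)) (\f.(\g.(\h.((f h) g))))) ((\b.(\c.b)) v))
Step 1: ((\c.(\f.(\g.(\h.((f h) g))))) ((\b.(\c.b)) v))
Step 2: (\f.(\g.(\h.((f h) g))))
Step 3: (normal form reached)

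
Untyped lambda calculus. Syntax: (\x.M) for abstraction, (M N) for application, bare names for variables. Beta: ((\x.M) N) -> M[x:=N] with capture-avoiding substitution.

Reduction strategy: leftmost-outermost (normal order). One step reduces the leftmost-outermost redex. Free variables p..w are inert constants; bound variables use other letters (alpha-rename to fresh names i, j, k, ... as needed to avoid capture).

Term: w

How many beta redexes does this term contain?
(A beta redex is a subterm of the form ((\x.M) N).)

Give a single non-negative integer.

Answer: 0

Derivation:
Term: w
  (no redexes)
Total redexes: 0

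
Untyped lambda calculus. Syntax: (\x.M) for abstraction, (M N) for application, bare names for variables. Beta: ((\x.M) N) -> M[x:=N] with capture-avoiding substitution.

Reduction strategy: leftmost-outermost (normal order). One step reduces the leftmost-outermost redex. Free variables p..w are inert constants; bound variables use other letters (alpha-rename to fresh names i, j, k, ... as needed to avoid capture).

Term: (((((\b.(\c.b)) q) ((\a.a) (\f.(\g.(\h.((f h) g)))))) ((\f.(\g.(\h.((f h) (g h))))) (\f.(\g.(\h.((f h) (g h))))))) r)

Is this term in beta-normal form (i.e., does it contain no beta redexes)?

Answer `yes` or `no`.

Answer: no

Derivation:
Term: (((((\b.(\c.b)) q) ((\a.a) (\f.(\g.(\h.((f h) g)))))) ((\f.(\g.(\h.((f h) (g h))))) (\f.(\g.(\h.((f h) (g h))))))) r)
Found 3 beta redex(es).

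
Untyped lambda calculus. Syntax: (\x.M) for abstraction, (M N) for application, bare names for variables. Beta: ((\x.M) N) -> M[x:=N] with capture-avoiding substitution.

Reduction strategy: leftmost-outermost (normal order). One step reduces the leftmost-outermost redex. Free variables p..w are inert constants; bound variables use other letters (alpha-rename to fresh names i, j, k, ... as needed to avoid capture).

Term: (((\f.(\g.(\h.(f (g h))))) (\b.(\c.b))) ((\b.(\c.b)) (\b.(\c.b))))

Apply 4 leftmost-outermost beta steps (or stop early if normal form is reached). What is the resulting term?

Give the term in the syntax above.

Answer: (\h.(\c.((\c.(\b.(\c.b))) h)))

Derivation:
Step 0: (((\f.(\g.(\h.(f (g h))))) (\b.(\c.b))) ((\b.(\c.b)) (\b.(\c.b))))
Step 1: ((\g.(\h.((\b.(\c.b)) (g h)))) ((\b.(\c.b)) (\b.(\c.b))))
Step 2: (\h.((\b.(\c.b)) (((\b.(\c.b)) (\b.(\c.b))) h)))
Step 3: (\h.(\c.(((\b.(\c.b)) (\b.(\c.b))) h)))
Step 4: (\h.(\c.((\c.(\b.(\c.b))) h)))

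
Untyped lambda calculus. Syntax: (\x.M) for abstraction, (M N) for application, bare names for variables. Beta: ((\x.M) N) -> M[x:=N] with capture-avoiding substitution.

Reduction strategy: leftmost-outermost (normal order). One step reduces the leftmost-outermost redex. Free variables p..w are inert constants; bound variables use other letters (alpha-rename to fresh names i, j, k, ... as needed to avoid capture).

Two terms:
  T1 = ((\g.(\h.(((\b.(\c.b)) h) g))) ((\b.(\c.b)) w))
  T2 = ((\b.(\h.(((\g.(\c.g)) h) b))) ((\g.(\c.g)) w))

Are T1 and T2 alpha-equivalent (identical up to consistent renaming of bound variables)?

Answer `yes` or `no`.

Term 1: ((\g.(\h.(((\b.(\c.b)) h) g))) ((\b.(\c.b)) w))
Term 2: ((\b.(\h.(((\g.(\c.g)) h) b))) ((\g.(\c.g)) w))
Alpha-equivalence: compare structure up to binder renaming.
Result: True

Answer: yes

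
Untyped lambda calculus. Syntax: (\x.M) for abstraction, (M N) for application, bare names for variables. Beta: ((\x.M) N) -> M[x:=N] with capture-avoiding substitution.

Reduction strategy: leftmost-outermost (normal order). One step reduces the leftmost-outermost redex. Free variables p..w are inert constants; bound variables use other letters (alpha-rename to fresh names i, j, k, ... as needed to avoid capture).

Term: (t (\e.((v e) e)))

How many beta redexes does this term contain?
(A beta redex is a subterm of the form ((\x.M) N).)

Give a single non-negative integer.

Answer: 0

Derivation:
Term: (t (\e.((v e) e)))
  (no redexes)
Total redexes: 0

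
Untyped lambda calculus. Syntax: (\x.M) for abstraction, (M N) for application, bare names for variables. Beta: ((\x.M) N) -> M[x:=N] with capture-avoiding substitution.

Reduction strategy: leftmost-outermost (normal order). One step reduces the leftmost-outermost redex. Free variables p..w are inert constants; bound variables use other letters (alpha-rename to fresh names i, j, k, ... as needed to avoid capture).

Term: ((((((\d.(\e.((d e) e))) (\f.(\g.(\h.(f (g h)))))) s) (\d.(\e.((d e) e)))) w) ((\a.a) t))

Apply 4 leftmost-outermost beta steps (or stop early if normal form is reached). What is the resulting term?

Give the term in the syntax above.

Step 0: ((((((\d.(\e.((d e) e))) (\f.(\g.(\h.(f (g h)))))) s) (\d.(\e.((d e) e)))) w) ((\a.a) t))
Step 1: (((((\e.(((\f.(\g.(\h.(f (g h))))) e) e)) s) (\d.(\e.((d e) e)))) w) ((\a.a) t))
Step 2: ((((((\f.(\g.(\h.(f (g h))))) s) s) (\d.(\e.((d e) e)))) w) ((\a.a) t))
Step 3: (((((\g.(\h.(s (g h)))) s) (\d.(\e.((d e) e)))) w) ((\a.a) t))
Step 4: ((((\h.(s (s h))) (\d.(\e.((d e) e)))) w) ((\a.a) t))

Answer: ((((\h.(s (s h))) (\d.(\e.((d e) e)))) w) ((\a.a) t))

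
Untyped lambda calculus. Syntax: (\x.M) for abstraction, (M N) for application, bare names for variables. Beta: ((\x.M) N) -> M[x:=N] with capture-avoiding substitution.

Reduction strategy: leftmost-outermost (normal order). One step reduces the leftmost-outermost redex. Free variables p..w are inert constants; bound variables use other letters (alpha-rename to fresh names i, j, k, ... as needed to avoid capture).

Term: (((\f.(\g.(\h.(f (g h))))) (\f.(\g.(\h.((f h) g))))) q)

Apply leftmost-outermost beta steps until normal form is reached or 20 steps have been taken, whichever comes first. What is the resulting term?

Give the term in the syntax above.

Step 0: (((\f.(\g.(\h.(f (g h))))) (\f.(\g.(\h.((f h) g))))) q)
Step 1: ((\g.(\h.((\f.(\g.(\h.((f h) g)))) (g h)))) q)
Step 2: (\h.((\f.(\g.(\h.((f h) g)))) (q h)))
Step 3: (\h.(\g.(\i.(((q h) i) g))))

Answer: (\h.(\g.(\i.(((q h) i) g))))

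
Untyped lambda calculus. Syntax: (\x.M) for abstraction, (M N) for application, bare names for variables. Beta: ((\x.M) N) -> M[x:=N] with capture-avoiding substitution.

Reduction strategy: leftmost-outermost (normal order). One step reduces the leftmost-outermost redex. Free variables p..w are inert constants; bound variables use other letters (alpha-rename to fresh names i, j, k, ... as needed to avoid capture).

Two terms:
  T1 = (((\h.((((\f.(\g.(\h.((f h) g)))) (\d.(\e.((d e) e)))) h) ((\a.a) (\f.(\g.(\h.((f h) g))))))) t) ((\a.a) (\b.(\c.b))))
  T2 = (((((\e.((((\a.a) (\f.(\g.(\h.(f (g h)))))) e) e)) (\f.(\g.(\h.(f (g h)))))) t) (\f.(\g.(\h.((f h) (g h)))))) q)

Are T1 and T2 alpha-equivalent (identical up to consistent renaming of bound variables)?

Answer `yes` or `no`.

Answer: no

Derivation:
Term 1: (((\h.((((\f.(\g.(\h.((f h) g)))) (\d.(\e.((d e) e)))) h) ((\a.a) (\f.(\g.(\h.((f h) g))))))) t) ((\a.a) (\b.(\c.b))))
Term 2: (((((\e.((((\a.a) (\f.(\g.(\h.(f (g h)))))) e) e)) (\f.(\g.(\h.(f (g h)))))) t) (\f.(\g.(\h.((f h) (g h)))))) q)
Alpha-equivalence: compare structure up to binder renaming.
Result: False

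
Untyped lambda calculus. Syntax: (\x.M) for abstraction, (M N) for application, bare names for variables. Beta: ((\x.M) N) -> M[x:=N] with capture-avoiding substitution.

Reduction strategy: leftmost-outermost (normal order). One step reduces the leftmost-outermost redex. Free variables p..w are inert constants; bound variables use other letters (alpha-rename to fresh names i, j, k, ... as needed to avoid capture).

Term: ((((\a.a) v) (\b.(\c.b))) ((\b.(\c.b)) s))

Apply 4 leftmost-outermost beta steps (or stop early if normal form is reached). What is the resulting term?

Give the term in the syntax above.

Step 0: ((((\a.a) v) (\b.(\c.b))) ((\b.(\c.b)) s))
Step 1: ((v (\b.(\c.b))) ((\b.(\c.b)) s))
Step 2: ((v (\b.(\c.b))) (\c.s))
Step 3: (normal form reached)

Answer: ((v (\b.(\c.b))) (\c.s))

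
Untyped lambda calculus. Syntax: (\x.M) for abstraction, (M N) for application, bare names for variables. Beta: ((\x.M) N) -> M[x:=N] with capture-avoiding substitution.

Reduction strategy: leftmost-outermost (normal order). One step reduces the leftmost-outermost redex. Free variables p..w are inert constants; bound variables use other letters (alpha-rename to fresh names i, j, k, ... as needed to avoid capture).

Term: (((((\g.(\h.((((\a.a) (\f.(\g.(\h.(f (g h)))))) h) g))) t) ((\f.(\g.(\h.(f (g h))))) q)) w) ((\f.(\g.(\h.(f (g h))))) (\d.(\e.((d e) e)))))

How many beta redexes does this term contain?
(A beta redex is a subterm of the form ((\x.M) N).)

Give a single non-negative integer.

Answer: 4

Derivation:
Term: (((((\g.(\h.((((\a.a) (\f.(\g.(\h.(f (g h)))))) h) g))) t) ((\f.(\g.(\h.(f (g h))))) q)) w) ((\f.(\g.(\h.(f (g h))))) (\d.(\e.((d e) e)))))
  Redex: ((\g.(\h.((((\a.a) (\f.(\g.(\h.(f (g h)))))) h) g))) t)
  Redex: ((\a.a) (\f.(\g.(\h.(f (g h))))))
  Redex: ((\f.(\g.(\h.(f (g h))))) q)
  Redex: ((\f.(\g.(\h.(f (g h))))) (\d.(\e.((d e) e))))
Total redexes: 4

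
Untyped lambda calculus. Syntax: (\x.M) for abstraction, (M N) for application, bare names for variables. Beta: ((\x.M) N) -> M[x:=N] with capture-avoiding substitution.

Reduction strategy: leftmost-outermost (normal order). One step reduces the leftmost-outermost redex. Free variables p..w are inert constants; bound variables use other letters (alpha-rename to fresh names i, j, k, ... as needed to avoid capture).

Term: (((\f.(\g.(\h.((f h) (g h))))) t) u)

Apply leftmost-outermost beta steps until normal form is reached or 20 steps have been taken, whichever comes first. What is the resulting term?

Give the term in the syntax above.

Step 0: (((\f.(\g.(\h.((f h) (g h))))) t) u)
Step 1: ((\g.(\h.((t h) (g h)))) u)
Step 2: (\h.((t h) (u h)))

Answer: (\h.((t h) (u h)))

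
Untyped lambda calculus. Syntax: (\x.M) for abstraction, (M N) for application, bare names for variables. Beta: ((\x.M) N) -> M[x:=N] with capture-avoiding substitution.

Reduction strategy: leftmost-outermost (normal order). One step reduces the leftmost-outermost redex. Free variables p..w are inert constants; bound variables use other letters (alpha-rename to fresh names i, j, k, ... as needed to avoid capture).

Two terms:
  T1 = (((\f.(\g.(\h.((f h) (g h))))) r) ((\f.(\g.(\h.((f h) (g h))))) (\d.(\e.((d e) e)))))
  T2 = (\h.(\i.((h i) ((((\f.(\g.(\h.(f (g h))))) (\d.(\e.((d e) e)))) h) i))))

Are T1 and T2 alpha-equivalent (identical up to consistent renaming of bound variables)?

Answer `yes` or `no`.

Answer: no

Derivation:
Term 1: (((\f.(\g.(\h.((f h) (g h))))) r) ((\f.(\g.(\h.((f h) (g h))))) (\d.(\e.((d e) e)))))
Term 2: (\h.(\i.((h i) ((((\f.(\g.(\h.(f (g h))))) (\d.(\e.((d e) e)))) h) i))))
Alpha-equivalence: compare structure up to binder renaming.
Result: False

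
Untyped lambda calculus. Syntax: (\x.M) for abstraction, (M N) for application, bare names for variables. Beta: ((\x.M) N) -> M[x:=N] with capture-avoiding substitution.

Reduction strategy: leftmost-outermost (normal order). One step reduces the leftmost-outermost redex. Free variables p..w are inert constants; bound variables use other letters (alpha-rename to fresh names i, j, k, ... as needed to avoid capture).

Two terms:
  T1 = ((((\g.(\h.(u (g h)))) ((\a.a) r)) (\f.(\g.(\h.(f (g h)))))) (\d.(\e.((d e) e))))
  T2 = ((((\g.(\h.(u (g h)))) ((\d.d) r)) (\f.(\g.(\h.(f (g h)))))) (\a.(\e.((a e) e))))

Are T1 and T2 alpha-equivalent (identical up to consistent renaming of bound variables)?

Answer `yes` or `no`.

Term 1: ((((\g.(\h.(u (g h)))) ((\a.a) r)) (\f.(\g.(\h.(f (g h)))))) (\d.(\e.((d e) e))))
Term 2: ((((\g.(\h.(u (g h)))) ((\d.d) r)) (\f.(\g.(\h.(f (g h)))))) (\a.(\e.((a e) e))))
Alpha-equivalence: compare structure up to binder renaming.
Result: True

Answer: yes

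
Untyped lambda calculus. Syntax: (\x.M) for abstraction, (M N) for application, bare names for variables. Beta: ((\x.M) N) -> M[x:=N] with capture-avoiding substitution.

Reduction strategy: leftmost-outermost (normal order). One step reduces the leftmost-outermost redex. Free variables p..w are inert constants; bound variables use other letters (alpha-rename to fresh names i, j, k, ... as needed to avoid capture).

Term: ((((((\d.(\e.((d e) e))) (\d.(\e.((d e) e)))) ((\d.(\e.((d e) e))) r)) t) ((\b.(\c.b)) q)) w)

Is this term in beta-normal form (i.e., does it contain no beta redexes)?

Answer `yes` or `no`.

Answer: no

Derivation:
Term: ((((((\d.(\e.((d e) e))) (\d.(\e.((d e) e)))) ((\d.(\e.((d e) e))) r)) t) ((\b.(\c.b)) q)) w)
Found 3 beta redex(es).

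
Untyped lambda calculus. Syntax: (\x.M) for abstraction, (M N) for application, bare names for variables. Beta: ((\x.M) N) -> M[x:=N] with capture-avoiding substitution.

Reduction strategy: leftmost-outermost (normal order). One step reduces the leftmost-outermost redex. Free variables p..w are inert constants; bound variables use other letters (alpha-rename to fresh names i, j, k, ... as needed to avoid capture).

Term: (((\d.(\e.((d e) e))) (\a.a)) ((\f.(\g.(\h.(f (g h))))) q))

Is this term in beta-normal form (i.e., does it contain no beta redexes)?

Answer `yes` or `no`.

Answer: no

Derivation:
Term: (((\d.(\e.((d e) e))) (\a.a)) ((\f.(\g.(\h.(f (g h))))) q))
Found 2 beta redex(es).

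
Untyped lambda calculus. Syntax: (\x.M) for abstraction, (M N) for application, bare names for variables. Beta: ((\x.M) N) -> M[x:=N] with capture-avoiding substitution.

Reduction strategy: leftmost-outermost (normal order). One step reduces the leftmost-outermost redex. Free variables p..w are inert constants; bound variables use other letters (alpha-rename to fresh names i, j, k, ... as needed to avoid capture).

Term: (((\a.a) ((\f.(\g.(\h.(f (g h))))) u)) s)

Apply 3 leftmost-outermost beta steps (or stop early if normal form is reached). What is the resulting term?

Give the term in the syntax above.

Step 0: (((\a.a) ((\f.(\g.(\h.(f (g h))))) u)) s)
Step 1: (((\f.(\g.(\h.(f (g h))))) u) s)
Step 2: ((\g.(\h.(u (g h)))) s)
Step 3: (\h.(u (s h)))

Answer: (\h.(u (s h)))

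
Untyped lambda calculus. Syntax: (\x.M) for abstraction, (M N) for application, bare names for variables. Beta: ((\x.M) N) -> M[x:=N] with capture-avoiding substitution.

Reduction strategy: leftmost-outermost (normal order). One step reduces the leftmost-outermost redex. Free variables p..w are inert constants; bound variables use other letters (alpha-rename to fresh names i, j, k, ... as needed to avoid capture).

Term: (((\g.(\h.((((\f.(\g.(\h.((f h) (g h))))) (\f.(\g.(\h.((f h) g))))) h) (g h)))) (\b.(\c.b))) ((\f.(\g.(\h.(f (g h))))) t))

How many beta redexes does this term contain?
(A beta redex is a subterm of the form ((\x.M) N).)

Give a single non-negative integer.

Term: (((\g.(\h.((((\f.(\g.(\h.((f h) (g h))))) (\f.(\g.(\h.((f h) g))))) h) (g h)))) (\b.(\c.b))) ((\f.(\g.(\h.(f (g h))))) t))
  Redex: ((\g.(\h.((((\f.(\g.(\h.((f h) (g h))))) (\f.(\g.(\h.((f h) g))))) h) (g h)))) (\b.(\c.b)))
  Redex: ((\f.(\g.(\h.((f h) (g h))))) (\f.(\g.(\h.((f h) g)))))
  Redex: ((\f.(\g.(\h.(f (g h))))) t)
Total redexes: 3

Answer: 3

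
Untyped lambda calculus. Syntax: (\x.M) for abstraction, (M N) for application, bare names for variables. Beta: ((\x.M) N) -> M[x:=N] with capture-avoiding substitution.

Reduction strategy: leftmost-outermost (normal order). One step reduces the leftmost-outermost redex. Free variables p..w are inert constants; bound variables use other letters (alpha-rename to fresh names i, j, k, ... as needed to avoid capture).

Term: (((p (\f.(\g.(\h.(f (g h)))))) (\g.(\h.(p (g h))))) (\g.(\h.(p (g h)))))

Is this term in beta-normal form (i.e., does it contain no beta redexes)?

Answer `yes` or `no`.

Term: (((p (\f.(\g.(\h.(f (g h)))))) (\g.(\h.(p (g h))))) (\g.(\h.(p (g h)))))
No beta redexes found.

Answer: yes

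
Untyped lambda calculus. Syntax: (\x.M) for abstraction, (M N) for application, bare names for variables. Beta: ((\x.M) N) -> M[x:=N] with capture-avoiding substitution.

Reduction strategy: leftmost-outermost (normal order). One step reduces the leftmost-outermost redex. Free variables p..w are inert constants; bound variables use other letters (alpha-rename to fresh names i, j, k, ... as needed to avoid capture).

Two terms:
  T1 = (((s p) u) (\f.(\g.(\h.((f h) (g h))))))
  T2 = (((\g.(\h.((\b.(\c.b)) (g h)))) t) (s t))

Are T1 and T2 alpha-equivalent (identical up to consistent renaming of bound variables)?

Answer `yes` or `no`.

Answer: no

Derivation:
Term 1: (((s p) u) (\f.(\g.(\h.((f h) (g h))))))
Term 2: (((\g.(\h.((\b.(\c.b)) (g h)))) t) (s t))
Alpha-equivalence: compare structure up to binder renaming.
Result: False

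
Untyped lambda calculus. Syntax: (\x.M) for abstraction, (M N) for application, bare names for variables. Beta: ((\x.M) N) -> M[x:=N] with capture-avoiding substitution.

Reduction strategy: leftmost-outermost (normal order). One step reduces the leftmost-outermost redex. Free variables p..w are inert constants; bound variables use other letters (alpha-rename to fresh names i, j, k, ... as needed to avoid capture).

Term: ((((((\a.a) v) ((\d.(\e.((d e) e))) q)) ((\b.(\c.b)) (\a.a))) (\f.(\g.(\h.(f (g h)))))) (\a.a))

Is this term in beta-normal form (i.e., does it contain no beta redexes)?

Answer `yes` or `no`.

Term: ((((((\a.a) v) ((\d.(\e.((d e) e))) q)) ((\b.(\c.b)) (\a.a))) (\f.(\g.(\h.(f (g h)))))) (\a.a))
Found 3 beta redex(es).

Answer: no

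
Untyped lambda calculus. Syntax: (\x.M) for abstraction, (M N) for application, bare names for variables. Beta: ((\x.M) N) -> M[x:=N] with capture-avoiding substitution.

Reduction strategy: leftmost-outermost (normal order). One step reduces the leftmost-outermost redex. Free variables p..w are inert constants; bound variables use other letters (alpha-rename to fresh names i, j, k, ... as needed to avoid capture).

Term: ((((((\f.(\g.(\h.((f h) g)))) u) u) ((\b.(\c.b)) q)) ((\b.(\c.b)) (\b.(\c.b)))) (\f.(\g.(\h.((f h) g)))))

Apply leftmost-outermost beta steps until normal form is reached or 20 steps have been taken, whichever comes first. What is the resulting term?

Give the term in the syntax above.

Answer: ((((u (\c.q)) u) (\c.(\b.(\c.b)))) (\f.(\g.(\h.((f h) g)))))

Derivation:
Step 0: ((((((\f.(\g.(\h.((f h) g)))) u) u) ((\b.(\c.b)) q)) ((\b.(\c.b)) (\b.(\c.b)))) (\f.(\g.(\h.((f h) g)))))
Step 1: (((((\g.(\h.((u h) g))) u) ((\b.(\c.b)) q)) ((\b.(\c.b)) (\b.(\c.b)))) (\f.(\g.(\h.((f h) g)))))
Step 2: ((((\h.((u h) u)) ((\b.(\c.b)) q)) ((\b.(\c.b)) (\b.(\c.b)))) (\f.(\g.(\h.((f h) g)))))
Step 3: ((((u ((\b.(\c.b)) q)) u) ((\b.(\c.b)) (\b.(\c.b)))) (\f.(\g.(\h.((f h) g)))))
Step 4: ((((u (\c.q)) u) ((\b.(\c.b)) (\b.(\c.b)))) (\f.(\g.(\h.((f h) g)))))
Step 5: ((((u (\c.q)) u) (\c.(\b.(\c.b)))) (\f.(\g.(\h.((f h) g)))))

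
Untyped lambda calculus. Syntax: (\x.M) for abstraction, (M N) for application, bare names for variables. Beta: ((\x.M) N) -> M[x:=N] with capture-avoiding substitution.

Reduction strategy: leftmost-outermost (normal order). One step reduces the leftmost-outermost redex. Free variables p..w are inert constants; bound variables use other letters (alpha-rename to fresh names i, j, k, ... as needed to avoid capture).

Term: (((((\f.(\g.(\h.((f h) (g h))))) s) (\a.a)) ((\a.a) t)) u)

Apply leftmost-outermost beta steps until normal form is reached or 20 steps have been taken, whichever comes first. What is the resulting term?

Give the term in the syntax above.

Answer: (((s t) t) u)

Derivation:
Step 0: (((((\f.(\g.(\h.((f h) (g h))))) s) (\a.a)) ((\a.a) t)) u)
Step 1: ((((\g.(\h.((s h) (g h)))) (\a.a)) ((\a.a) t)) u)
Step 2: (((\h.((s h) ((\a.a) h))) ((\a.a) t)) u)
Step 3: (((s ((\a.a) t)) ((\a.a) ((\a.a) t))) u)
Step 4: (((s t) ((\a.a) ((\a.a) t))) u)
Step 5: (((s t) ((\a.a) t)) u)
Step 6: (((s t) t) u)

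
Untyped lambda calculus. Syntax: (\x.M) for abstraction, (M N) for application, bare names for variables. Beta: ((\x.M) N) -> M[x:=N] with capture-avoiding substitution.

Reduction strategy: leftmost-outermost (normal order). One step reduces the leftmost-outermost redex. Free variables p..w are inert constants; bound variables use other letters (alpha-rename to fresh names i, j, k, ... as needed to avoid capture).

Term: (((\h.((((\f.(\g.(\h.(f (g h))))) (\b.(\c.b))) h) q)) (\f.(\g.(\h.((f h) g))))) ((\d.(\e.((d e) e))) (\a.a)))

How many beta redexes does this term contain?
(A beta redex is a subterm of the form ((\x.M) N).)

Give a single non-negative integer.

Term: (((\h.((((\f.(\g.(\h.(f (g h))))) (\b.(\c.b))) h) q)) (\f.(\g.(\h.((f h) g))))) ((\d.(\e.((d e) e))) (\a.a)))
  Redex: ((\h.((((\f.(\g.(\h.(f (g h))))) (\b.(\c.b))) h) q)) (\f.(\g.(\h.((f h) g)))))
  Redex: ((\f.(\g.(\h.(f (g h))))) (\b.(\c.b)))
  Redex: ((\d.(\e.((d e) e))) (\a.a))
Total redexes: 3

Answer: 3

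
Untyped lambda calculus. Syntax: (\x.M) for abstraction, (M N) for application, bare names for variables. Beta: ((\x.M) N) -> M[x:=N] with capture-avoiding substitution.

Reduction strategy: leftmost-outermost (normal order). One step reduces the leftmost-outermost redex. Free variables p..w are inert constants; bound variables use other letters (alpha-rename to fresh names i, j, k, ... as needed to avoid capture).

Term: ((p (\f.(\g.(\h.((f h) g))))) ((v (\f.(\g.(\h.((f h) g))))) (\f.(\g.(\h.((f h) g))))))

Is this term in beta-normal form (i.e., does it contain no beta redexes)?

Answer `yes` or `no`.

Term: ((p (\f.(\g.(\h.((f h) g))))) ((v (\f.(\g.(\h.((f h) g))))) (\f.(\g.(\h.((f h) g))))))
No beta redexes found.

Answer: yes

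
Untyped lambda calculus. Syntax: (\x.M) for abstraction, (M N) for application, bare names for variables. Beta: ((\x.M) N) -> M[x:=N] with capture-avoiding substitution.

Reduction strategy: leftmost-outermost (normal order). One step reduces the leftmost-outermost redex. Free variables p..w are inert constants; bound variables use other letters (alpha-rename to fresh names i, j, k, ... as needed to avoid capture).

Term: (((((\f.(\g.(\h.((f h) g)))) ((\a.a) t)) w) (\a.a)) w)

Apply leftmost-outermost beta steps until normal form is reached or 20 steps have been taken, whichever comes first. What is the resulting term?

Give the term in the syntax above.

Answer: (((t (\a.a)) w) w)

Derivation:
Step 0: (((((\f.(\g.(\h.((f h) g)))) ((\a.a) t)) w) (\a.a)) w)
Step 1: ((((\g.(\h.((((\a.a) t) h) g))) w) (\a.a)) w)
Step 2: (((\h.((((\a.a) t) h) w)) (\a.a)) w)
Step 3: (((((\a.a) t) (\a.a)) w) w)
Step 4: (((t (\a.a)) w) w)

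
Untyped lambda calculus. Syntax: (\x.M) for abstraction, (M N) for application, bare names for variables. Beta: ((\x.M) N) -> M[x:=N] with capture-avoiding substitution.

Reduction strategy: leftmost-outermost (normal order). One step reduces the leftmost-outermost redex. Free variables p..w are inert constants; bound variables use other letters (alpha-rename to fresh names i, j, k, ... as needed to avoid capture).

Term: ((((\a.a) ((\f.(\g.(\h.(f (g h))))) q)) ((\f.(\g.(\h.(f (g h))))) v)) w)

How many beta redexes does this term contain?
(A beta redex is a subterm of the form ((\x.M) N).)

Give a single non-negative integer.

Answer: 3

Derivation:
Term: ((((\a.a) ((\f.(\g.(\h.(f (g h))))) q)) ((\f.(\g.(\h.(f (g h))))) v)) w)
  Redex: ((\a.a) ((\f.(\g.(\h.(f (g h))))) q))
  Redex: ((\f.(\g.(\h.(f (g h))))) q)
  Redex: ((\f.(\g.(\h.(f (g h))))) v)
Total redexes: 3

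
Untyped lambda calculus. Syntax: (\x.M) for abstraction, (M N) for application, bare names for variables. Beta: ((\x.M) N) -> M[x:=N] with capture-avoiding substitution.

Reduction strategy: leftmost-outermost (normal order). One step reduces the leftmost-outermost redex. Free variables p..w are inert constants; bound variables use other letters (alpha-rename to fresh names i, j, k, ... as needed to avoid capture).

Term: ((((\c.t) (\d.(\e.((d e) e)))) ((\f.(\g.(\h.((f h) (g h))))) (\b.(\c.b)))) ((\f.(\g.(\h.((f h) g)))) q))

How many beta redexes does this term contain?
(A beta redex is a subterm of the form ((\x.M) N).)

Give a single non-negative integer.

Term: ((((\c.t) (\d.(\e.((d e) e)))) ((\f.(\g.(\h.((f h) (g h))))) (\b.(\c.b)))) ((\f.(\g.(\h.((f h) g)))) q))
  Redex: ((\c.t) (\d.(\e.((d e) e))))
  Redex: ((\f.(\g.(\h.((f h) (g h))))) (\b.(\c.b)))
  Redex: ((\f.(\g.(\h.((f h) g)))) q)
Total redexes: 3

Answer: 3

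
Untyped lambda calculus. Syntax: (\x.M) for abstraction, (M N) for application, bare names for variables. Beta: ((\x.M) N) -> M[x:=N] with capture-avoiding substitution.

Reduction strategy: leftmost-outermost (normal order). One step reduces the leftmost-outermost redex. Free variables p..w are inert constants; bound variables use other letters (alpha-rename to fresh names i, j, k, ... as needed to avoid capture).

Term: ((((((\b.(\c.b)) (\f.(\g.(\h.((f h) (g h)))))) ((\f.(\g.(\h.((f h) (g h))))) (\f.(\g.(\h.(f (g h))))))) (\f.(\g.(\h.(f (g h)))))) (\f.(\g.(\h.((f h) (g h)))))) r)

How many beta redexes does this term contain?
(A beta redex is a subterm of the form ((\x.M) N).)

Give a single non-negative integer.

Answer: 2

Derivation:
Term: ((((((\b.(\c.b)) (\f.(\g.(\h.((f h) (g h)))))) ((\f.(\g.(\h.((f h) (g h))))) (\f.(\g.(\h.(f (g h))))))) (\f.(\g.(\h.(f (g h)))))) (\f.(\g.(\h.((f h) (g h)))))) r)
  Redex: ((\b.(\c.b)) (\f.(\g.(\h.((f h) (g h))))))
  Redex: ((\f.(\g.(\h.((f h) (g h))))) (\f.(\g.(\h.(f (g h))))))
Total redexes: 2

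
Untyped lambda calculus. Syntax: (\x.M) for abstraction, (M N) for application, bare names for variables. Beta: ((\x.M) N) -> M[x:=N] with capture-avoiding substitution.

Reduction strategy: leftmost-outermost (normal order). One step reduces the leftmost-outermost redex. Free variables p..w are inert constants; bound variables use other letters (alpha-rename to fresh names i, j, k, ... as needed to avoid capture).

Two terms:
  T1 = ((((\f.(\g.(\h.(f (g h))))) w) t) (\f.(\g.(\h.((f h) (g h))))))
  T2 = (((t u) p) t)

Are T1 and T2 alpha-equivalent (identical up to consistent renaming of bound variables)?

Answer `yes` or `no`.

Answer: no

Derivation:
Term 1: ((((\f.(\g.(\h.(f (g h))))) w) t) (\f.(\g.(\h.((f h) (g h))))))
Term 2: (((t u) p) t)
Alpha-equivalence: compare structure up to binder renaming.
Result: False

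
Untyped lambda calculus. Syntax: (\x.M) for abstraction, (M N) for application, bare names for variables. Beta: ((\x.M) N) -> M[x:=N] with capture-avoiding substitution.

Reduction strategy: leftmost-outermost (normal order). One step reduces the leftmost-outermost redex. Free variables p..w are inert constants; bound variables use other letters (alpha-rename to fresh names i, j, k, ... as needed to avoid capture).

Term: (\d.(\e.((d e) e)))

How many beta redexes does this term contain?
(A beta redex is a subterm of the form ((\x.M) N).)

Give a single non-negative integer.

Term: (\d.(\e.((d e) e)))
  (no redexes)
Total redexes: 0

Answer: 0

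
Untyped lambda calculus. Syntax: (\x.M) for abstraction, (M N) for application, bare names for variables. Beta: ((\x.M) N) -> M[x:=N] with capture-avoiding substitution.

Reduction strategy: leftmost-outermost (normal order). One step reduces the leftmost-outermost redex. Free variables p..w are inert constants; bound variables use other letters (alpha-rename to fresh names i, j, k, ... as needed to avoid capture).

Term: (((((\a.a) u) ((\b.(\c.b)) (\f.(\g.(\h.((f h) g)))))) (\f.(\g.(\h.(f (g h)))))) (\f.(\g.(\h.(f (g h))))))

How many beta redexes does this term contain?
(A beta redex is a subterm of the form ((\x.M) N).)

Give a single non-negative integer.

Term: (((((\a.a) u) ((\b.(\c.b)) (\f.(\g.(\h.((f h) g)))))) (\f.(\g.(\h.(f (g h)))))) (\f.(\g.(\h.(f (g h))))))
  Redex: ((\a.a) u)
  Redex: ((\b.(\c.b)) (\f.(\g.(\h.((f h) g)))))
Total redexes: 2

Answer: 2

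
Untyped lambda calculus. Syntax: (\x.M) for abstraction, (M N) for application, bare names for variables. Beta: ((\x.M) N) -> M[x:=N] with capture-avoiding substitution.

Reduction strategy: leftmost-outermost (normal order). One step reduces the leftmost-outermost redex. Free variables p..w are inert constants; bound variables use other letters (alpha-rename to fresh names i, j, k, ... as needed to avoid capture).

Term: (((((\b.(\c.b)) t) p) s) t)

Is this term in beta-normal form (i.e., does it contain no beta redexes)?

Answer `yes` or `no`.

Term: (((((\b.(\c.b)) t) p) s) t)
Found 1 beta redex(es).

Answer: no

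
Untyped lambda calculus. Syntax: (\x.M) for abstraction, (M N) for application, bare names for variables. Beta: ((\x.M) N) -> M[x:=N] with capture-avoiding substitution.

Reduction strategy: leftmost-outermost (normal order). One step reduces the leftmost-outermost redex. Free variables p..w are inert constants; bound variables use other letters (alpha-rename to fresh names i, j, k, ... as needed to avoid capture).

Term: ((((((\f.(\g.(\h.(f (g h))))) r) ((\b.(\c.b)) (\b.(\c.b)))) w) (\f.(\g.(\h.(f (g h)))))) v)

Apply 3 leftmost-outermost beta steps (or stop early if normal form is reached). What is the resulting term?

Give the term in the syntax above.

Answer: (((r (((\b.(\c.b)) (\b.(\c.b))) w)) (\f.(\g.(\h.(f (g h)))))) v)

Derivation:
Step 0: ((((((\f.(\g.(\h.(f (g h))))) r) ((\b.(\c.b)) (\b.(\c.b)))) w) (\f.(\g.(\h.(f (g h)))))) v)
Step 1: (((((\g.(\h.(r (g h)))) ((\b.(\c.b)) (\b.(\c.b)))) w) (\f.(\g.(\h.(f (g h)))))) v)
Step 2: ((((\h.(r (((\b.(\c.b)) (\b.(\c.b))) h))) w) (\f.(\g.(\h.(f (g h)))))) v)
Step 3: (((r (((\b.(\c.b)) (\b.(\c.b))) w)) (\f.(\g.(\h.(f (g h)))))) v)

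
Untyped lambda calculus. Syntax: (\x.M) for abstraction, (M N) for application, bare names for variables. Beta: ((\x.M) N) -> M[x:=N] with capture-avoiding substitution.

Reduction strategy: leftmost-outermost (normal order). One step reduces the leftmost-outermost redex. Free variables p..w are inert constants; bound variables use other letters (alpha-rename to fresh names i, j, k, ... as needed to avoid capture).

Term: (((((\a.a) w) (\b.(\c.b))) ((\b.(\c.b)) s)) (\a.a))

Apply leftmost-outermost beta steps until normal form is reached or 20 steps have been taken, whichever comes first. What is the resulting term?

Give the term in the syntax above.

Step 0: (((((\a.a) w) (\b.(\c.b))) ((\b.(\c.b)) s)) (\a.a))
Step 1: (((w (\b.(\c.b))) ((\b.(\c.b)) s)) (\a.a))
Step 2: (((w (\b.(\c.b))) (\c.s)) (\a.a))

Answer: (((w (\b.(\c.b))) (\c.s)) (\a.a))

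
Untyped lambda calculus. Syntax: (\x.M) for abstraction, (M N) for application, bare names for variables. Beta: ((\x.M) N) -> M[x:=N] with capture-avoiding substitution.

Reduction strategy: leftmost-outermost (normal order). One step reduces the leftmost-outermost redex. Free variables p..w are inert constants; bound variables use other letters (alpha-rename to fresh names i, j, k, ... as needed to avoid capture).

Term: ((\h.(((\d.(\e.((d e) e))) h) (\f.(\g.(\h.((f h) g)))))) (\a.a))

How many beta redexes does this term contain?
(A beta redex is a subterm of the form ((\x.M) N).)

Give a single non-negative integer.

Term: ((\h.(((\d.(\e.((d e) e))) h) (\f.(\g.(\h.((f h) g)))))) (\a.a))
  Redex: ((\h.(((\d.(\e.((d e) e))) h) (\f.(\g.(\h.((f h) g)))))) (\a.a))
  Redex: ((\d.(\e.((d e) e))) h)
Total redexes: 2

Answer: 2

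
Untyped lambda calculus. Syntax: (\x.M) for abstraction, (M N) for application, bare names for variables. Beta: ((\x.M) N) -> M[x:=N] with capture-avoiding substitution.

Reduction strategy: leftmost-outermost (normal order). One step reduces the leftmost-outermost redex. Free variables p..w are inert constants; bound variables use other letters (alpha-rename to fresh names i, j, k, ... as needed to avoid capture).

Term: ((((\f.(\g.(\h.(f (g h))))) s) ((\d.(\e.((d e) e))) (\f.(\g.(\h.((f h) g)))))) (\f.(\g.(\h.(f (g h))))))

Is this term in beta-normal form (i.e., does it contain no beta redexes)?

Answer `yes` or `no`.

Term: ((((\f.(\g.(\h.(f (g h))))) s) ((\d.(\e.((d e) e))) (\f.(\g.(\h.((f h) g)))))) (\f.(\g.(\h.(f (g h))))))
Found 2 beta redex(es).

Answer: no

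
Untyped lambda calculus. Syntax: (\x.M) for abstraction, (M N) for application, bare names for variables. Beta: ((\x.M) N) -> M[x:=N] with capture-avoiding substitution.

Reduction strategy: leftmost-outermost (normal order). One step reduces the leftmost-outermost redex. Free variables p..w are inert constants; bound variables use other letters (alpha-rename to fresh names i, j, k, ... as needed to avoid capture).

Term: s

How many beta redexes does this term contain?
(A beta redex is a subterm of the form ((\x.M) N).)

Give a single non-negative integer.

Answer: 0

Derivation:
Term: s
  (no redexes)
Total redexes: 0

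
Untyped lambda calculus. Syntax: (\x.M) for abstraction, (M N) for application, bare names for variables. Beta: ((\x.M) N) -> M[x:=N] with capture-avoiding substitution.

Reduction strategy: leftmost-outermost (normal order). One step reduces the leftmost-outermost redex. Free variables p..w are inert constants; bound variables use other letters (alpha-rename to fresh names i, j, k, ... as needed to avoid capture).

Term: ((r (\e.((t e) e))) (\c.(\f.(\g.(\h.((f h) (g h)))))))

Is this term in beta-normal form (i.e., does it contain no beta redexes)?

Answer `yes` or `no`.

Term: ((r (\e.((t e) e))) (\c.(\f.(\g.(\h.((f h) (g h)))))))
No beta redexes found.

Answer: yes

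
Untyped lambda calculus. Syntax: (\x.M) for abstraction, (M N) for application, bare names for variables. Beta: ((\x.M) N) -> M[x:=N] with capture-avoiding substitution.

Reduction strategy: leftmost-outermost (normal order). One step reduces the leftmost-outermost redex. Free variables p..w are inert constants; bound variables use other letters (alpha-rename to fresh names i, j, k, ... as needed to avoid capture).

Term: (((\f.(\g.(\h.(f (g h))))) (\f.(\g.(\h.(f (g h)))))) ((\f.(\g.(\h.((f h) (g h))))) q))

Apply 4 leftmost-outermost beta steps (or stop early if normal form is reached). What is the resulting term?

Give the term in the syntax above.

Answer: (\h.(\g.(\i.(((\g.(\h.((q h) (g h)))) h) (g i)))))

Derivation:
Step 0: (((\f.(\g.(\h.(f (g h))))) (\f.(\g.(\h.(f (g h)))))) ((\f.(\g.(\h.((f h) (g h))))) q))
Step 1: ((\g.(\h.((\f.(\g.(\h.(f (g h))))) (g h)))) ((\f.(\g.(\h.((f h) (g h))))) q))
Step 2: (\h.((\f.(\g.(\h.(f (g h))))) (((\f.(\g.(\h.((f h) (g h))))) q) h)))
Step 3: (\h.(\g.(\i.((((\f.(\g.(\h.((f h) (g h))))) q) h) (g i)))))
Step 4: (\h.(\g.(\i.(((\g.(\h.((q h) (g h)))) h) (g i)))))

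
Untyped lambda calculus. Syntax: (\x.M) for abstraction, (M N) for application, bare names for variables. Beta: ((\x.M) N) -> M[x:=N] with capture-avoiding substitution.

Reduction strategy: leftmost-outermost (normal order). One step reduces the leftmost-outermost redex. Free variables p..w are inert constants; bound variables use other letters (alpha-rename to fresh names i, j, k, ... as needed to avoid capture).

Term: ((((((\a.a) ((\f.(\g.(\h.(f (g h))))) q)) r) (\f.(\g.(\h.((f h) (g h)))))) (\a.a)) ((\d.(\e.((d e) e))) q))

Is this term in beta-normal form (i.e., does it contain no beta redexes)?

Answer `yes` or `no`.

Answer: no

Derivation:
Term: ((((((\a.a) ((\f.(\g.(\h.(f (g h))))) q)) r) (\f.(\g.(\h.((f h) (g h)))))) (\a.a)) ((\d.(\e.((d e) e))) q))
Found 3 beta redex(es).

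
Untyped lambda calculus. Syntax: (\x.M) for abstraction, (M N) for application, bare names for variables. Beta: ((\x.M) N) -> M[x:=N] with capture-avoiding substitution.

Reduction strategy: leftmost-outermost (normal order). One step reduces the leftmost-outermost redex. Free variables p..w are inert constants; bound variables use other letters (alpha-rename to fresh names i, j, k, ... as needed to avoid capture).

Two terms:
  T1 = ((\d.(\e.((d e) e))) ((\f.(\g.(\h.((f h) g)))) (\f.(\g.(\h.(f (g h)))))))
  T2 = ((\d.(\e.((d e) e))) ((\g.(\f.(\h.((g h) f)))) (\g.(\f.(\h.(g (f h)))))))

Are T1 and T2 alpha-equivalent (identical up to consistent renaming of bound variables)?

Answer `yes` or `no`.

Term 1: ((\d.(\e.((d e) e))) ((\f.(\g.(\h.((f h) g)))) (\f.(\g.(\h.(f (g h)))))))
Term 2: ((\d.(\e.((d e) e))) ((\g.(\f.(\h.((g h) f)))) (\g.(\f.(\h.(g (f h)))))))
Alpha-equivalence: compare structure up to binder renaming.
Result: True

Answer: yes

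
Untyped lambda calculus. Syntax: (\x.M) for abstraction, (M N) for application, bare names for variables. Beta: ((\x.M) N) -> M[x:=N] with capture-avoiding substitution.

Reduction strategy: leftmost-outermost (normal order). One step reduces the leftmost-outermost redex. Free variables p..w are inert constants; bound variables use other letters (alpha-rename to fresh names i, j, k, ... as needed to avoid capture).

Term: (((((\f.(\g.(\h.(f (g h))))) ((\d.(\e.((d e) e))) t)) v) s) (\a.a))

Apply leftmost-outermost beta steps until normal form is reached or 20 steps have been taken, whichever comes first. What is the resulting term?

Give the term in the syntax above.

Answer: (((t (v s)) (v s)) (\a.a))

Derivation:
Step 0: (((((\f.(\g.(\h.(f (g h))))) ((\d.(\e.((d e) e))) t)) v) s) (\a.a))
Step 1: ((((\g.(\h.(((\d.(\e.((d e) e))) t) (g h)))) v) s) (\a.a))
Step 2: (((\h.(((\d.(\e.((d e) e))) t) (v h))) s) (\a.a))
Step 3: ((((\d.(\e.((d e) e))) t) (v s)) (\a.a))
Step 4: (((\e.((t e) e)) (v s)) (\a.a))
Step 5: (((t (v s)) (v s)) (\a.a))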